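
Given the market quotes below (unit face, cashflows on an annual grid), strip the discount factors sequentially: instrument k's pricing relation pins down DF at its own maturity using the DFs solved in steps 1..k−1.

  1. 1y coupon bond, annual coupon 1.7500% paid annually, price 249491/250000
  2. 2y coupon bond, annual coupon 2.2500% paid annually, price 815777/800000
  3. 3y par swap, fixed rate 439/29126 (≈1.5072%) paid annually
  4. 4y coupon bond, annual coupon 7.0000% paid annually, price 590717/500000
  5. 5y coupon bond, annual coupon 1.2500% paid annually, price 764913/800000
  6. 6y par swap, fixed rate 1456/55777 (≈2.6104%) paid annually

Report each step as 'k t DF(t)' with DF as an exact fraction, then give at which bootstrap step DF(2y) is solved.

step 1 [1y] bond c/1=7/400: DF=(249491/250000 − 7/400·(0))/(1+7/400) = 613/625 ≈ 0.980800
step 2 [2y] bond c/1=9/400: DF=(815777/800000 − 9/400·(0.980800))/(1+9/400) = 9757/10000 ≈ 0.975700
step 3 [3y] swap r/1=439/29126: DF=(1 − 439/29126·(0.980800+0.975700))/(1+439/29126) = 9561/10000 ≈ 0.956100
step 4 [4y] bond c/1=7/100: DF=(590717/500000 − 7/100·(0.980800+0.975700+0.956100))/(1+7/100) = 571/625 ≈ 0.913600
step 5 [5y] bond c/1=1/80: DF=(764913/800000 − 1/80·(0.980800+0.975700+0.956100+0.913600))/(1+1/80) = 8971/10000 ≈ 0.897100
step 6 [6y] swap r/1=1456/55777: DF=(1 − 1456/55777·(0.980800+0.975700+0.956100+0.913600+0.897100))/(1+1456/55777) = 534/625 ≈ 0.854400

1 1 613/625
2 2 9757/10000
3 3 9561/10000
4 4 571/625
5 5 8971/10000
6 6 534/625
DF(2y) is solved at step 2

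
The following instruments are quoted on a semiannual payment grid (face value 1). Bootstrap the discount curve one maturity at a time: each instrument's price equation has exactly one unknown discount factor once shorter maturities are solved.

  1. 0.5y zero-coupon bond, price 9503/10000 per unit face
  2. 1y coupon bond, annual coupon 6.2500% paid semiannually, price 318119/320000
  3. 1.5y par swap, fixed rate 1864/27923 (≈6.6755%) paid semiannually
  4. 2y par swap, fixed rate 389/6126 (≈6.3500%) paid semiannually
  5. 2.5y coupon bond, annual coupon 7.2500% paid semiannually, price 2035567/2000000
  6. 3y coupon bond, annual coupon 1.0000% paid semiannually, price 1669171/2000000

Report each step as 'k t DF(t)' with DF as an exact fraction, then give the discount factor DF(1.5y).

1 1/2 9503/10000
2 1 1169/1250
3 3/2 2267/2500
4 2 8833/10000
5 5/2 1067/1250
6 3 8079/10000
DF(1.5y) = 2267/2500 ≈ 0.906800

step 1 [0.5y] zero: DF = P = 9503/10000 ≈ 0.950300
step 2 [1y] bond c/2=1/32: DF=(318119/320000 − 1/32·(0.950300))/(1+1/32) = 1169/1250 ≈ 0.935200
step 3 [1.5y] swap r/2=932/27923: DF=(1 − 932/27923·(0.950300+0.935200))/(1+932/27923) = 2267/2500 ≈ 0.906800
step 4 [2y] swap r/2=389/12252: DF=(1 − 389/12252·(0.950300+0.935200+0.906800))/(1+389/12252) = 8833/10000 ≈ 0.883300
step 5 [2.5y] bond c/2=29/800: DF=(2035567/2000000 − 29/800·(0.950300+0.935200+0.906800+0.883300))/(1+29/800) = 1067/1250 ≈ 0.853600
step 6 [3y] bond c/2=1/200: DF=(1669171/2000000 − 1/200·(0.950300+0.935200+0.906800+0.883300+0.853600))/(1+1/200) = 8079/10000 ≈ 0.807900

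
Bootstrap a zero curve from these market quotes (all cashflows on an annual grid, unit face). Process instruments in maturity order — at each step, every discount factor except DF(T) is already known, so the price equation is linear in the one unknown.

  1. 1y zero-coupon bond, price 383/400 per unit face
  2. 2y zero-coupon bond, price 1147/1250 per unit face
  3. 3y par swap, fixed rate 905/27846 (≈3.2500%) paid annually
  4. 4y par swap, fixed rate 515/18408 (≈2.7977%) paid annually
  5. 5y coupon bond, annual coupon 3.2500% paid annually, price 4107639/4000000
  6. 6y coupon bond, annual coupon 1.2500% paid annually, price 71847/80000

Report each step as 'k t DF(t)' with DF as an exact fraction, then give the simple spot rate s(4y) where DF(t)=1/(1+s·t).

1 1 383/400
2 2 1147/1250
3 3 1819/2000
4 4 897/1000
5 5 8787/10000
6 6 8307/10000
s(4y) = (1/(897/1000) − 1)/(4) = 103/3588 ≈ 2.8707%

step 1 [1y] zero: DF = P = 383/400 ≈ 0.957500
step 2 [2y] zero: DF = P = 1147/1250 ≈ 0.917600
step 3 [3y] swap r/1=905/27846: DF=(1 − 905/27846·(0.957500+0.917600))/(1+905/27846) = 1819/2000 ≈ 0.909500
step 4 [4y] swap r/1=515/18408: DF=(1 − 515/18408·(0.957500+0.917600+0.909500))/(1+515/18408) = 897/1000 ≈ 0.897000
step 5 [5y] bond c/1=13/400: DF=(4107639/4000000 − 13/400·(0.957500+0.917600+0.909500+0.897000))/(1+13/400) = 8787/10000 ≈ 0.878700
step 6 [6y] bond c/1=1/80: DF=(71847/80000 − 1/80·(0.957500+0.917600+0.909500+0.897000+0.878700))/(1+1/80) = 8307/10000 ≈ 0.830700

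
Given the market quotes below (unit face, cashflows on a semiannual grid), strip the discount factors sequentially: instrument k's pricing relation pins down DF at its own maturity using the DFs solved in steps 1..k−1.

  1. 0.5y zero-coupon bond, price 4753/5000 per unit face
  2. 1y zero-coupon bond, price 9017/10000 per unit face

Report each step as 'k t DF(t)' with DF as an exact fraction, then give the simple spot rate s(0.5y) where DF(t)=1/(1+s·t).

step 1 [0.5y] zero: DF = P = 4753/5000 ≈ 0.950600
step 2 [1y] zero: DF = P = 9017/10000 ≈ 0.901700

1 1/2 4753/5000
2 1 9017/10000
s(0.5y) = (1/(4753/5000) − 1)/(1/2) = 494/4753 ≈ 10.3934%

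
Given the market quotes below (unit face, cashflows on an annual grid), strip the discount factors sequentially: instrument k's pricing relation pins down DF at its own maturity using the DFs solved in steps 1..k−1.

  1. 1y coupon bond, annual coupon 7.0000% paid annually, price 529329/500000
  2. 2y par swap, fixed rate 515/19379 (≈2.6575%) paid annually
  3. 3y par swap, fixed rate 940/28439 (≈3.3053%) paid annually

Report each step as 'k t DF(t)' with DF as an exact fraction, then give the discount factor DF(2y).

step 1 [1y] bond c/1=7/100: DF=(529329/500000 − 7/100·(0))/(1+7/100) = 4947/5000 ≈ 0.989400
step 2 [2y] swap r/1=515/19379: DF=(1 − 515/19379·(0.989400))/(1+515/19379) = 1897/2000 ≈ 0.948500
step 3 [3y] swap r/1=940/28439: DF=(1 − 940/28439·(0.989400+0.948500))/(1+940/28439) = 453/500 ≈ 0.906000

1 1 4947/5000
2 2 1897/2000
3 3 453/500
DF(2y) = 1897/2000 ≈ 0.948500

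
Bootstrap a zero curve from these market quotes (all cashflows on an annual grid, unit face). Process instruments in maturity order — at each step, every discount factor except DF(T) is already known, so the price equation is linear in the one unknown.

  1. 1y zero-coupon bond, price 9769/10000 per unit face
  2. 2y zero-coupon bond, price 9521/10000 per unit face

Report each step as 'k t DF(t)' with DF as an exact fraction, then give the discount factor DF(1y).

step 1 [1y] zero: DF = P = 9769/10000 ≈ 0.976900
step 2 [2y] zero: DF = P = 9521/10000 ≈ 0.952100

1 1 9769/10000
2 2 9521/10000
DF(1y) = 9769/10000 ≈ 0.976900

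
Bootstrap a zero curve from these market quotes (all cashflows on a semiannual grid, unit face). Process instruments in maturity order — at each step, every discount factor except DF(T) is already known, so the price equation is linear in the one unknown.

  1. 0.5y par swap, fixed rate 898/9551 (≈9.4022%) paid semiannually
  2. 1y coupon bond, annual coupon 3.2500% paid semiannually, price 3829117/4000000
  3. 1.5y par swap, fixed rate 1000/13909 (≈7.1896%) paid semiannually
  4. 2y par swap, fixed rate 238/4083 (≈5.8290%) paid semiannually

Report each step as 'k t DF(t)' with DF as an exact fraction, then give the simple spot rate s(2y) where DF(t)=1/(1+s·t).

1 1/2 9551/10000
2 1 9267/10000
3 3/2 9/10
4 2 8929/10000
s(2y) = (1/(8929/10000) − 1)/(2) = 1071/17858 ≈ 5.9973%

step 1 [0.5y] swap r/2=449/9551: DF=(1 − 449/9551·(0))/(1+449/9551) = 9551/10000 ≈ 0.955100
step 2 [1y] bond c/2=13/800: DF=(3829117/4000000 − 13/800·(0.955100))/(1+13/800) = 9267/10000 ≈ 0.926700
step 3 [1.5y] swap r/2=500/13909: DF=(1 − 500/13909·(0.955100+0.926700))/(1+500/13909) = 9/10 ≈ 0.900000
step 4 [2y] swap r/2=119/4083: DF=(1 − 119/4083·(0.955100+0.926700+0.900000))/(1+119/4083) = 8929/10000 ≈ 0.892900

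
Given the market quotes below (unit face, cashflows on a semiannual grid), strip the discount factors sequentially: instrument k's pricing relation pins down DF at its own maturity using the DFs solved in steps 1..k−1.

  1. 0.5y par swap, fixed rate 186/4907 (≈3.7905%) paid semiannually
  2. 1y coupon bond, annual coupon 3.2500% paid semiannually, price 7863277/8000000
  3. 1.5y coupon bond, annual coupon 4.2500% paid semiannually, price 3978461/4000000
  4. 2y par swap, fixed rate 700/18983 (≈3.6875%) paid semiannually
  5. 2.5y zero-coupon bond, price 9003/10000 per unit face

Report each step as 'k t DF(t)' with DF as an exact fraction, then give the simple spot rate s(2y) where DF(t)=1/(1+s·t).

1 1/2 4907/5000
2 1 1903/2000
3 3/2 9337/10000
4 2 93/100
5 5/2 9003/10000
s(2y) = (1/(93/100) − 1)/(2) = 7/186 ≈ 3.7634%

step 1 [0.5y] swap r/2=93/4907: DF=(1 − 93/4907·(0))/(1+93/4907) = 4907/5000 ≈ 0.981400
step 2 [1y] bond c/2=13/800: DF=(7863277/8000000 − 13/800·(0.981400))/(1+13/800) = 1903/2000 ≈ 0.951500
step 3 [1.5y] bond c/2=17/800: DF=(3978461/4000000 − 17/800·(0.981400+0.951500))/(1+17/800) = 9337/10000 ≈ 0.933700
step 4 [2y] swap r/2=350/18983: DF=(1 − 350/18983·(0.981400+0.951500+0.933700))/(1+350/18983) = 93/100 ≈ 0.930000
step 5 [2.5y] zero: DF = P = 9003/10000 ≈ 0.900300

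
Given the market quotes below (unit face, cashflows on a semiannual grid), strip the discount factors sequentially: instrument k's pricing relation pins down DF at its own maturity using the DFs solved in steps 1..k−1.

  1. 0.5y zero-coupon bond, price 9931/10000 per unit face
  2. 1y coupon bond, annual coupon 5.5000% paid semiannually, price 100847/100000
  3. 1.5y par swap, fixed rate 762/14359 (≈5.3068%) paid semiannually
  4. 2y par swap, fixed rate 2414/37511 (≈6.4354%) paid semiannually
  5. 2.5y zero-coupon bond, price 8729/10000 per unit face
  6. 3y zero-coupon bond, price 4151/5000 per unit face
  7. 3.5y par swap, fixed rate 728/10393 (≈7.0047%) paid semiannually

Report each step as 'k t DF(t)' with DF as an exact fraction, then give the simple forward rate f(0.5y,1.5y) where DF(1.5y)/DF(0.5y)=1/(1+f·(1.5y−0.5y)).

1 1/2 9931/10000
2 1 9549/10000
3 3/2 4619/5000
4 2 8793/10000
5 5/2 8729/10000
6 3 4151/5000
7 7/2 977/1250
f(0.5y,1.5y) = ((9931/10000)/(4619/5000) − 1)/(1) = 693/9238 ≈ 7.5016%

step 1 [0.5y] zero: DF = P = 9931/10000 ≈ 0.993100
step 2 [1y] bond c/2=11/400: DF=(100847/100000 − 11/400·(0.993100))/(1+11/400) = 9549/10000 ≈ 0.954900
step 3 [1.5y] swap r/2=381/14359: DF=(1 − 381/14359·(0.993100+0.954900))/(1+381/14359) = 4619/5000 ≈ 0.923800
step 4 [2y] swap r/2=1207/37511: DF=(1 − 1207/37511·(0.993100+0.954900+0.923800))/(1+1207/37511) = 8793/10000 ≈ 0.879300
step 5 [2.5y] zero: DF = P = 8729/10000 ≈ 0.872900
step 6 [3y] zero: DF = P = 4151/5000 ≈ 0.830200
step 7 [3.5y] swap r/2=364/10393: DF=(1 − 364/10393·(0.993100+0.954900+0.923800+0.879300+0.872900+0.830200))/(1+364/10393) = 977/1250 ≈ 0.781600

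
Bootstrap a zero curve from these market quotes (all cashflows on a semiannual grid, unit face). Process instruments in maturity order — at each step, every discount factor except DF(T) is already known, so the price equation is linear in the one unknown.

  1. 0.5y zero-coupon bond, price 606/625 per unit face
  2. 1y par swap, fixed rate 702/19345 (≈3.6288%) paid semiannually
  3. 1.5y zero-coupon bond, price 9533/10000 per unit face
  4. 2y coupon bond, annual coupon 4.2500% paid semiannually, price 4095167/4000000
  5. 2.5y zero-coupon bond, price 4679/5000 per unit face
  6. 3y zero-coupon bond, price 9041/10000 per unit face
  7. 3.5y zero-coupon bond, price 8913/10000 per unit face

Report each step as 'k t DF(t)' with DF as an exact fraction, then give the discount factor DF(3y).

1 1/2 606/625
2 1 9649/10000
3 3/2 9533/10000
4 2 589/625
5 5/2 4679/5000
6 3 9041/10000
7 7/2 8913/10000
DF(3y) = 9041/10000 ≈ 0.904100

step 1 [0.5y] zero: DF = P = 606/625 ≈ 0.969600
step 2 [1y] swap r/2=351/19345: DF=(1 − 351/19345·(0.969600))/(1+351/19345) = 9649/10000 ≈ 0.964900
step 3 [1.5y] zero: DF = P = 9533/10000 ≈ 0.953300
step 4 [2y] bond c/2=17/800: DF=(4095167/4000000 − 17/800·(0.969600+0.964900+0.953300))/(1+17/800) = 589/625 ≈ 0.942400
step 5 [2.5y] zero: DF = P = 4679/5000 ≈ 0.935800
step 6 [3y] zero: DF = P = 9041/10000 ≈ 0.904100
step 7 [3.5y] zero: DF = P = 8913/10000 ≈ 0.891300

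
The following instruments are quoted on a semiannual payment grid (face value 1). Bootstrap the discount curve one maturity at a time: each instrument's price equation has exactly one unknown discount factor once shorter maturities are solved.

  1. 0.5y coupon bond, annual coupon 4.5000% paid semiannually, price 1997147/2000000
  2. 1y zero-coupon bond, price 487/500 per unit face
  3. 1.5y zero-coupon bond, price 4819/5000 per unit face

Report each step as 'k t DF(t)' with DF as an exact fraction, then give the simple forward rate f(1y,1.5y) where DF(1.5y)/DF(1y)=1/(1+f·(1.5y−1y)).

1 1/2 4883/5000
2 1 487/500
3 3/2 4819/5000
f(1y,1.5y) = ((487/500)/(4819/5000) − 1)/(1/2) = 102/4819 ≈ 2.1166%

step 1 [0.5y] bond c/2=9/400: DF=(1997147/2000000 − 9/400·(0))/(1+9/400) = 4883/5000 ≈ 0.976600
step 2 [1y] zero: DF = P = 487/500 ≈ 0.974000
step 3 [1.5y] zero: DF = P = 4819/5000 ≈ 0.963800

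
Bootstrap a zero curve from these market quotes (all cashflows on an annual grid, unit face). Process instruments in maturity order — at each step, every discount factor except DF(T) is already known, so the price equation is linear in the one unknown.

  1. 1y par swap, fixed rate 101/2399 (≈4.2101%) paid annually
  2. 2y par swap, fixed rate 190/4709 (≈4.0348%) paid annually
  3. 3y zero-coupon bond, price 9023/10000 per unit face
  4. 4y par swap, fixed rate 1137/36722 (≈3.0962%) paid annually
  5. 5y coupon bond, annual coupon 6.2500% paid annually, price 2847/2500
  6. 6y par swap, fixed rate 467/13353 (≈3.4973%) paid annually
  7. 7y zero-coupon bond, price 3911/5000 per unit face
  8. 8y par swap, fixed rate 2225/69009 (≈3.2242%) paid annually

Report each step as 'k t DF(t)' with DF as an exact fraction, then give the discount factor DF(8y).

step 1 [1y] swap r/1=101/2399: DF=(1 − 101/2399·(0))/(1+101/2399) = 2399/2500 ≈ 0.959600
step 2 [2y] swap r/1=190/4709: DF=(1 − 190/4709·(0.959600))/(1+190/4709) = 231/250 ≈ 0.924000
step 3 [3y] zero: DF = P = 9023/10000 ≈ 0.902300
step 4 [4y] swap r/1=1137/36722: DF=(1 − 1137/36722·(0.959600+0.924000+0.902300))/(1+1137/36722) = 8863/10000 ≈ 0.886300
step 5 [5y] bond c/1=1/16: DF=(2847/2500 − 1/16·(0.959600+0.924000+0.902300+0.886300))/(1+1/16) = 4279/5000 ≈ 0.855800
step 6 [6y] swap r/1=467/13353: DF=(1 − 467/13353·(0.959600+0.924000+0.902300+0.886300+0.855800))/(1+467/13353) = 2033/2500 ≈ 0.813200
step 7 [7y] zero: DF = P = 3911/5000 ≈ 0.782200
step 8 [8y] swap r/1=2225/69009: DF=(1 − 2225/69009·(0.959600+0.924000+0.902300+0.886300+0.855800+0.813200+0.782200))/(1+2225/69009) = 311/400 ≈ 0.777500

1 1 2399/2500
2 2 231/250
3 3 9023/10000
4 4 8863/10000
5 5 4279/5000
6 6 2033/2500
7 7 3911/5000
8 8 311/400
DF(8y) = 311/400 ≈ 0.777500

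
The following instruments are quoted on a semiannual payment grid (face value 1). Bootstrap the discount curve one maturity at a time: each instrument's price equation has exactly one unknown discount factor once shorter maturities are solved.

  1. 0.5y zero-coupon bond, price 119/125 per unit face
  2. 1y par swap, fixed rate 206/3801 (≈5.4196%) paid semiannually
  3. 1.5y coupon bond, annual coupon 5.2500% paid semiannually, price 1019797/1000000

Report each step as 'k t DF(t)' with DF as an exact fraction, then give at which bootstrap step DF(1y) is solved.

1 1/2 119/125
2 1 1897/2000
3 3/2 9451/10000
DF(1y) is solved at step 2

step 1 [0.5y] zero: DF = P = 119/125 ≈ 0.952000
step 2 [1y] swap r/2=103/3801: DF=(1 − 103/3801·(0.952000))/(1+103/3801) = 1897/2000 ≈ 0.948500
step 3 [1.5y] bond c/2=21/800: DF=(1019797/1000000 − 21/800·(0.952000+0.948500))/(1+21/800) = 9451/10000 ≈ 0.945100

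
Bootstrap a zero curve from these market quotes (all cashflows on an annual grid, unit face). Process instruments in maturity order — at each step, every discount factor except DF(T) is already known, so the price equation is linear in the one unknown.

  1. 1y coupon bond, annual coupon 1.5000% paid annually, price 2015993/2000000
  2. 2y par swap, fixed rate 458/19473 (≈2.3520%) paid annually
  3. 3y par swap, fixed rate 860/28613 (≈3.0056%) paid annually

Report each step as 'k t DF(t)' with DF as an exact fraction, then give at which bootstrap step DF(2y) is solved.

1 1 9931/10000
2 2 4771/5000
3 3 457/500
DF(2y) is solved at step 2

step 1 [1y] bond c/1=3/200: DF=(2015993/2000000 − 3/200·(0))/(1+3/200) = 9931/10000 ≈ 0.993100
step 2 [2y] swap r/1=458/19473: DF=(1 − 458/19473·(0.993100))/(1+458/19473) = 4771/5000 ≈ 0.954200
step 3 [3y] swap r/1=860/28613: DF=(1 − 860/28613·(0.993100+0.954200))/(1+860/28613) = 457/500 ≈ 0.914000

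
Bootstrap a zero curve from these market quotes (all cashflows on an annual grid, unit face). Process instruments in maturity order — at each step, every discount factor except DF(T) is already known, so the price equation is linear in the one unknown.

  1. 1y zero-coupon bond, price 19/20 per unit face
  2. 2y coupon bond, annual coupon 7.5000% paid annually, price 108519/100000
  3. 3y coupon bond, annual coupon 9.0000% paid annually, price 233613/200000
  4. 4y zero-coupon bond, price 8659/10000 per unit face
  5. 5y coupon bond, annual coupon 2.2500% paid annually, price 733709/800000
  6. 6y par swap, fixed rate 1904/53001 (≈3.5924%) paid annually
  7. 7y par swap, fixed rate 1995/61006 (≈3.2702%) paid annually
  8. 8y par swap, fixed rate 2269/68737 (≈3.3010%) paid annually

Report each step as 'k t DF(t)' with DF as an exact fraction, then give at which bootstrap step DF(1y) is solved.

1 1 19/20
2 2 1179/1250
3 3 9153/10000
4 4 8659/10000
5 5 8161/10000
6 6 506/625
7 7 1601/2000
8 8 7731/10000
DF(1y) is solved at step 1

step 1 [1y] zero: DF = P = 19/20 ≈ 0.950000
step 2 [2y] bond c/1=3/40: DF=(108519/100000 − 3/40·(0.950000))/(1+3/40) = 1179/1250 ≈ 0.943200
step 3 [3y] bond c/1=9/100: DF=(233613/200000 − 9/100·(0.950000+0.943200))/(1+9/100) = 9153/10000 ≈ 0.915300
step 4 [4y] zero: DF = P = 8659/10000 ≈ 0.865900
step 5 [5y] bond c/1=9/400: DF=(733709/800000 − 9/400·(0.950000+0.943200+0.915300+0.865900))/(1+9/400) = 8161/10000 ≈ 0.816100
step 6 [6y] swap r/1=1904/53001: DF=(1 − 1904/53001·(0.950000+0.943200+0.915300+0.865900+0.816100))/(1+1904/53001) = 506/625 ≈ 0.809600
step 7 [7y] swap r/1=1995/61006: DF=(1 − 1995/61006·(0.950000+0.943200+0.915300+0.865900+0.816100+0.809600))/(1+1995/61006) = 1601/2000 ≈ 0.800500
step 8 [8y] swap r/1=2269/68737: DF=(1 − 2269/68737·(0.950000+0.943200+0.915300+0.865900+0.816100+0.809600+0.800500))/(1+2269/68737) = 7731/10000 ≈ 0.773100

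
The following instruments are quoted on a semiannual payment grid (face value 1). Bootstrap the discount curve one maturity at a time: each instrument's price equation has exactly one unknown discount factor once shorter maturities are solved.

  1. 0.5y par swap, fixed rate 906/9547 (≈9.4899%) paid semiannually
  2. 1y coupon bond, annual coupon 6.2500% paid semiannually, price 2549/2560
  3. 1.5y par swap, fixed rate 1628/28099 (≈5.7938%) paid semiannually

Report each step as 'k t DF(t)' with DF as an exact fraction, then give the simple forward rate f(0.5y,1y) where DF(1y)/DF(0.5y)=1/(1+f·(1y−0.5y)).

1 1/2 9547/10000
2 1 4683/5000
3 3/2 4593/5000
f(0.5y,1y) = ((9547/10000)/(4683/5000) − 1)/(1/2) = 181/4683 ≈ 3.8650%

step 1 [0.5y] swap r/2=453/9547: DF=(1 − 453/9547·(0))/(1+453/9547) = 9547/10000 ≈ 0.954700
step 2 [1y] bond c/2=1/32: DF=(2549/2560 − 1/32·(0.954700))/(1+1/32) = 4683/5000 ≈ 0.936600
step 3 [1.5y] swap r/2=814/28099: DF=(1 − 814/28099·(0.954700+0.936600))/(1+814/28099) = 4593/5000 ≈ 0.918600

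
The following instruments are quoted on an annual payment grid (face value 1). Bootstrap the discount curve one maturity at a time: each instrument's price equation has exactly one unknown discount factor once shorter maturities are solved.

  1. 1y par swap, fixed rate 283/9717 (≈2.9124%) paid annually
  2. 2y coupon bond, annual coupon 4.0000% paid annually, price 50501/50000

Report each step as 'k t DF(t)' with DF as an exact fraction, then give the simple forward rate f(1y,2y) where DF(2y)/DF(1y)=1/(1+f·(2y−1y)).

step 1 [1y] swap r/1=283/9717: DF=(1 − 283/9717·(0))/(1+283/9717) = 9717/10000 ≈ 0.971700
step 2 [2y] bond c/1=1/25: DF=(50501/50000 − 1/25·(0.971700))/(1+1/25) = 4669/5000 ≈ 0.933800

1 1 9717/10000
2 2 4669/5000
f(1y,2y) = ((9717/10000)/(4669/5000) − 1)/(1) = 379/9338 ≈ 4.0587%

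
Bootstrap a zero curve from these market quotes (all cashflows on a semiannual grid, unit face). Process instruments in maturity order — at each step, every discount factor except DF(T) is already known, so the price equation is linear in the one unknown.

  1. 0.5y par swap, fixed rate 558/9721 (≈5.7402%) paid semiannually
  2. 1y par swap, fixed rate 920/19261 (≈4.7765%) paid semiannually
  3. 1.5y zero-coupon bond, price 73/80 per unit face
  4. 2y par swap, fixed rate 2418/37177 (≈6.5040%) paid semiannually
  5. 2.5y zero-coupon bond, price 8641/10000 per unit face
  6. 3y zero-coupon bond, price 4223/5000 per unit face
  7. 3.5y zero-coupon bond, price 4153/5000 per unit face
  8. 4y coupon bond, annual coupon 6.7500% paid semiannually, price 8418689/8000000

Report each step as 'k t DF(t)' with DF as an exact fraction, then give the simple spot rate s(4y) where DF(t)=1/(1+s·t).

1 1/2 9721/10000
2 1 477/500
3 3/2 73/80
4 2 8791/10000
5 5/2 8641/10000
6 3 4223/5000
7 7/2 4153/5000
8 4 8137/10000
s(4y) = (1/(8137/10000) − 1)/(4) = 1863/32548 ≈ 5.7239%

step 1 [0.5y] swap r/2=279/9721: DF=(1 − 279/9721·(0))/(1+279/9721) = 9721/10000 ≈ 0.972100
step 2 [1y] swap r/2=460/19261: DF=(1 − 460/19261·(0.972100))/(1+460/19261) = 477/500 ≈ 0.954000
step 3 [1.5y] zero: DF = P = 73/80 ≈ 0.912500
step 4 [2y] swap r/2=1209/37177: DF=(1 − 1209/37177·(0.972100+0.954000+0.912500))/(1+1209/37177) = 8791/10000 ≈ 0.879100
step 5 [2.5y] zero: DF = P = 8641/10000 ≈ 0.864100
step 6 [3y] zero: DF = P = 4223/5000 ≈ 0.844600
step 7 [3.5y] zero: DF = P = 4153/5000 ≈ 0.830600
step 8 [4y] bond c/2=27/800: DF=(8418689/8000000 − 27/800·(0.972100+0.954000+0.912500+0.879100+0.864100+0.844600+0.830600))/(1+27/800) = 8137/10000 ≈ 0.813700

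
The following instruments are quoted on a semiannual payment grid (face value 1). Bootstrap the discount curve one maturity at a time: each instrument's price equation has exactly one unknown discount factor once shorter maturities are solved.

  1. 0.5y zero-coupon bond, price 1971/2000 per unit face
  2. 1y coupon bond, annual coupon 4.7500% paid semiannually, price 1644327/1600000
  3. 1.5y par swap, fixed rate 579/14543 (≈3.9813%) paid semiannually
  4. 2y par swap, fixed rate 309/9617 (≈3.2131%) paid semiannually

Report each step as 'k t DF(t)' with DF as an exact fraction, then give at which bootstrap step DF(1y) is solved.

step 1 [0.5y] zero: DF = P = 1971/2000 ≈ 0.985500
step 2 [1y] bond c/2=19/800: DF=(1644327/1600000 − 19/800·(0.985500))/(1+19/800) = 981/1000 ≈ 0.981000
step 3 [1.5y] swap r/2=579/29086: DF=(1 − 579/29086·(0.985500+0.981000))/(1+579/29086) = 9421/10000 ≈ 0.942100
step 4 [2y] swap r/2=309/19234: DF=(1 − 309/19234·(0.985500+0.981000+0.942100))/(1+309/19234) = 4691/5000 ≈ 0.938200

1 1/2 1971/2000
2 1 981/1000
3 3/2 9421/10000
4 2 4691/5000
DF(1y) is solved at step 2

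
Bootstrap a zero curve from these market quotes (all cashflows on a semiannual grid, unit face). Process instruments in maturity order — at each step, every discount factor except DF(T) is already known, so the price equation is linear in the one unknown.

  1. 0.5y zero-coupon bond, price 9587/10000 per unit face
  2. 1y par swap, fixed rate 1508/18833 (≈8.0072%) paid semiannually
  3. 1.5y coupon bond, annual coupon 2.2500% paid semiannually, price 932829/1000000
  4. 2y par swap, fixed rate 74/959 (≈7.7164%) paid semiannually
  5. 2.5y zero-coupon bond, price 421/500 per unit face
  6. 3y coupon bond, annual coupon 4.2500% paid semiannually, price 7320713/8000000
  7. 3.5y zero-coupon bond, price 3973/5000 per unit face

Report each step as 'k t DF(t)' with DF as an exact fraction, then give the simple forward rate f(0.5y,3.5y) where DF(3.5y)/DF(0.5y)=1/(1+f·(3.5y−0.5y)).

1 1/2 9587/10000
2 1 4623/5000
3 3/2 1803/2000
4 2 4297/5000
5 5/2 421/500
6 3 8027/10000
7 7/2 3973/5000
f(0.5y,3.5y) = ((9587/10000)/(3973/5000) − 1)/(3) = 547/7946 ≈ 6.8840%

step 1 [0.5y] zero: DF = P = 9587/10000 ≈ 0.958700
step 2 [1y] swap r/2=754/18833: DF=(1 − 754/18833·(0.958700))/(1+754/18833) = 4623/5000 ≈ 0.924600
step 3 [1.5y] bond c/2=9/800: DF=(932829/1000000 − 9/800·(0.958700+0.924600))/(1+9/800) = 1803/2000 ≈ 0.901500
step 4 [2y] swap r/2=37/959: DF=(1 − 37/959·(0.958700+0.924600+0.901500))/(1+37/959) = 4297/5000 ≈ 0.859400
step 5 [2.5y] zero: DF = P = 421/500 ≈ 0.842000
step 6 [3y] bond c/2=17/800: DF=(7320713/8000000 − 17/800·(0.958700+0.924600+0.901500+0.859400+0.842000))/(1+17/800) = 8027/10000 ≈ 0.802700
step 7 [3.5y] zero: DF = P = 3973/5000 ≈ 0.794600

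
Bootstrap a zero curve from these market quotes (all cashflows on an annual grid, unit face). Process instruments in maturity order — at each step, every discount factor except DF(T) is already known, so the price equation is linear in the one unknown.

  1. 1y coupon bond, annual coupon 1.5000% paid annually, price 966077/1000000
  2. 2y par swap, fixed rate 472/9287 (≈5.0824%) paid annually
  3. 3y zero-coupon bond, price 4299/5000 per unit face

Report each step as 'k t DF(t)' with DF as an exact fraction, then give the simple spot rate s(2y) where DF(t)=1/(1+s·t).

step 1 [1y] bond c/1=3/200: DF=(966077/1000000 − 3/200·(0))/(1+3/200) = 4759/5000 ≈ 0.951800
step 2 [2y] swap r/1=472/9287: DF=(1 − 472/9287·(0.951800))/(1+472/9287) = 566/625 ≈ 0.905600
step 3 [3y] zero: DF = P = 4299/5000 ≈ 0.859800

1 1 4759/5000
2 2 566/625
3 3 4299/5000
s(2y) = (1/(566/625) − 1)/(2) = 59/1132 ≈ 5.2120%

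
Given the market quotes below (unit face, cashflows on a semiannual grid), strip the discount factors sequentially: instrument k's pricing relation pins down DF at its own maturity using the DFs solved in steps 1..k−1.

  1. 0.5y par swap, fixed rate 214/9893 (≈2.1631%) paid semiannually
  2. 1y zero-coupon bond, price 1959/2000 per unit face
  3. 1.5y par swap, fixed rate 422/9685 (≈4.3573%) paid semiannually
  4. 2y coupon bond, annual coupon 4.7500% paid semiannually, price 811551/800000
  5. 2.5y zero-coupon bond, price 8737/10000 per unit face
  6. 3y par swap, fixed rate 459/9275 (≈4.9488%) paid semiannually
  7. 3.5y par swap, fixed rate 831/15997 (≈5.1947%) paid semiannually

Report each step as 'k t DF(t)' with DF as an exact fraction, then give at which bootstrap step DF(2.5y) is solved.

step 1 [0.5y] swap r/2=107/9893: DF=(1 − 107/9893·(0))/(1+107/9893) = 9893/10000 ≈ 0.989300
step 2 [1y] zero: DF = P = 1959/2000 ≈ 0.979500
step 3 [1.5y] swap r/2=211/9685: DF=(1 − 211/9685·(0.989300+0.979500))/(1+211/9685) = 9367/10000 ≈ 0.936700
step 4 [2y] bond c/2=19/800: DF=(811551/800000 − 19/800·(0.989300+0.979500+0.936700))/(1+19/800) = 1847/2000 ≈ 0.923500
step 5 [2.5y] zero: DF = P = 8737/10000 ≈ 0.873700
step 6 [3y] swap r/2=459/18550: DF=(1 − 459/18550·(0.989300+0.979500+0.936700+0.923500+0.873700))/(1+459/18550) = 8623/10000 ≈ 0.862300
step 7 [3.5y] swap r/2=831/31994: DF=(1 − 831/31994·(0.989300+0.979500+0.936700+0.923500+0.873700+0.862300))/(1+831/31994) = 4169/5000 ≈ 0.833800

1 1/2 9893/10000
2 1 1959/2000
3 3/2 9367/10000
4 2 1847/2000
5 5/2 8737/10000
6 3 8623/10000
7 7/2 4169/5000
DF(2.5y) is solved at step 5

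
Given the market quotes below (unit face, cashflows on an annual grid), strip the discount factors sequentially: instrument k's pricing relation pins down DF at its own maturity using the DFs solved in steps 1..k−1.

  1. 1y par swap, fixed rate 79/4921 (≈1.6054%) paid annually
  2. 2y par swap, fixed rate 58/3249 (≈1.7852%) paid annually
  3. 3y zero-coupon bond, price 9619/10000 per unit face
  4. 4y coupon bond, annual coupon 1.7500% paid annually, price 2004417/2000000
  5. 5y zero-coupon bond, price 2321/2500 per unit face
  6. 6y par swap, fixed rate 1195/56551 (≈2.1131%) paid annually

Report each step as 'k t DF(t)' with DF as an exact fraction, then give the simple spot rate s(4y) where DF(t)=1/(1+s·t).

step 1 [1y] swap r/1=79/4921: DF=(1 − 79/4921·(0))/(1+79/4921) = 4921/5000 ≈ 0.984200
step 2 [2y] swap r/1=58/3249: DF=(1 − 58/3249·(0.984200))/(1+58/3249) = 2413/2500 ≈ 0.965200
step 3 [3y] zero: DF = P = 9619/10000 ≈ 0.961900
step 4 [4y] bond c/1=7/400: DF=(2004417/2000000 − 7/400·(0.984200+0.965200+0.961900))/(1+7/400) = 9349/10000 ≈ 0.934900
step 5 [5y] zero: DF = P = 2321/2500 ≈ 0.928400
step 6 [6y] swap r/1=1195/56551: DF=(1 − 1195/56551·(0.984200+0.965200+0.961900+0.934900+0.928400))/(1+1195/56551) = 1761/2000 ≈ 0.880500

1 1 4921/5000
2 2 2413/2500
3 3 9619/10000
4 4 9349/10000
5 5 2321/2500
6 6 1761/2000
s(4y) = (1/(9349/10000) − 1)/(4) = 651/37396 ≈ 1.7408%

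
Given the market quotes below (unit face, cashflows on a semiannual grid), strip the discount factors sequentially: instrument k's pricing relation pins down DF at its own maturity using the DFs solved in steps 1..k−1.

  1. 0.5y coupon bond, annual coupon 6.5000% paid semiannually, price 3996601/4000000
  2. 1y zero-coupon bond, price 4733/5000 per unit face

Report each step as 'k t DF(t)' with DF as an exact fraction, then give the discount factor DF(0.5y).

step 1 [0.5y] bond c/2=13/400: DF=(3996601/4000000 − 13/400·(0))/(1+13/400) = 9677/10000 ≈ 0.967700
step 2 [1y] zero: DF = P = 4733/5000 ≈ 0.946600

1 1/2 9677/10000
2 1 4733/5000
DF(0.5y) = 9677/10000 ≈ 0.967700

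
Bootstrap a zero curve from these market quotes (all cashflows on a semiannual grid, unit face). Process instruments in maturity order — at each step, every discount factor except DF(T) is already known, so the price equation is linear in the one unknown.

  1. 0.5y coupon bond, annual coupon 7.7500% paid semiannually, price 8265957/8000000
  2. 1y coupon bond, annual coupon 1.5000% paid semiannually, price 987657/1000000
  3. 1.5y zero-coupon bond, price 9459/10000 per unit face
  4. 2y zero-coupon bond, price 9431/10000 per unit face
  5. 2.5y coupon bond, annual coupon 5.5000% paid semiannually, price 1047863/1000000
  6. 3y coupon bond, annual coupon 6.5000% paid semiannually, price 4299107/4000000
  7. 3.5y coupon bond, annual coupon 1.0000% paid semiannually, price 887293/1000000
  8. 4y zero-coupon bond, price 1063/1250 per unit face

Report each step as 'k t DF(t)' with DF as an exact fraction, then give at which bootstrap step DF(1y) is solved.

1 1/2 9947/10000
2 1 9729/10000
3 3/2 9459/10000
4 2 9431/10000
5 5/2 4583/5000
6 3 8907/10000
7 7/2 8547/10000
8 4 1063/1250
DF(1y) is solved at step 2

step 1 [0.5y] bond c/2=31/800: DF=(8265957/8000000 − 31/800·(0))/(1+31/800) = 9947/10000 ≈ 0.994700
step 2 [1y] bond c/2=3/400: DF=(987657/1000000 − 3/400·(0.994700))/(1+3/400) = 9729/10000 ≈ 0.972900
step 3 [1.5y] zero: DF = P = 9459/10000 ≈ 0.945900
step 4 [2y] zero: DF = P = 9431/10000 ≈ 0.943100
step 5 [2.5y] bond c/2=11/400: DF=(1047863/1000000 − 11/400·(0.994700+0.972900+0.945900+0.943100))/(1+11/400) = 4583/5000 ≈ 0.916600
step 6 [3y] bond c/2=13/400: DF=(4299107/4000000 − 13/400·(0.994700+0.972900+0.945900+0.943100+0.916600))/(1+13/400) = 8907/10000 ≈ 0.890700
step 7 [3.5y] bond c/2=1/200: DF=(887293/1000000 − 1/200·(0.994700+0.972900+0.945900+0.943100+0.916600+0.890700))/(1+1/200) = 8547/10000 ≈ 0.854700
step 8 [4y] zero: DF = P = 1063/1250 ≈ 0.850400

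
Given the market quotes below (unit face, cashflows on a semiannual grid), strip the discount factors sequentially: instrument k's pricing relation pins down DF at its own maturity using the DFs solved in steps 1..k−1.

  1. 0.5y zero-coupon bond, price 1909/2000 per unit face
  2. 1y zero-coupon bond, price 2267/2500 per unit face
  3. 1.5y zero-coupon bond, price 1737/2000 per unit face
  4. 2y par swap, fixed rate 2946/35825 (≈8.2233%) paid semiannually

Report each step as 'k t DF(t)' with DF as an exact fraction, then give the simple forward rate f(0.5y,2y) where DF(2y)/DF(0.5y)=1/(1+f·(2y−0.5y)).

step 1 [0.5y] zero: DF = P = 1909/2000 ≈ 0.954500
step 2 [1y] zero: DF = P = 2267/2500 ≈ 0.906800
step 3 [1.5y] zero: DF = P = 1737/2000 ≈ 0.868500
step 4 [2y] swap r/2=1473/35825: DF=(1 − 1473/35825·(0.954500+0.906800+0.868500))/(1+1473/35825) = 8527/10000 ≈ 0.852700

1 1/2 1909/2000
2 1 2267/2500
3 3/2 1737/2000
4 2 8527/10000
f(0.5y,2y) = ((1909/2000)/(8527/10000) − 1)/(3/2) = 2036/25581 ≈ 7.9590%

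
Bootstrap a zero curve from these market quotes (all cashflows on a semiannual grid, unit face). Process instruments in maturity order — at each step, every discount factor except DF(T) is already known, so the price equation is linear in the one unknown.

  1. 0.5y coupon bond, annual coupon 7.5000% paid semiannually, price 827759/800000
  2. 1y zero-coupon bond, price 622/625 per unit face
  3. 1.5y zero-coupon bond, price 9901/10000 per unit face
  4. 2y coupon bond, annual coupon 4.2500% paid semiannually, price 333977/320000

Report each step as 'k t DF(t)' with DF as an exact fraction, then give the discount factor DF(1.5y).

step 1 [0.5y] bond c/2=3/80: DF=(827759/800000 − 3/80·(0))/(1+3/80) = 9973/10000 ≈ 0.997300
step 2 [1y] zero: DF = P = 622/625 ≈ 0.995200
step 3 [1.5y] zero: DF = P = 9901/10000 ≈ 0.990100
step 4 [2y] bond c/2=17/800: DF=(333977/320000 − 17/800·(0.997300+0.995200+0.990100))/(1+17/800) = 9599/10000 ≈ 0.959900

1 1/2 9973/10000
2 1 622/625
3 3/2 9901/10000
4 2 9599/10000
DF(1.5y) = 9901/10000 ≈ 0.990100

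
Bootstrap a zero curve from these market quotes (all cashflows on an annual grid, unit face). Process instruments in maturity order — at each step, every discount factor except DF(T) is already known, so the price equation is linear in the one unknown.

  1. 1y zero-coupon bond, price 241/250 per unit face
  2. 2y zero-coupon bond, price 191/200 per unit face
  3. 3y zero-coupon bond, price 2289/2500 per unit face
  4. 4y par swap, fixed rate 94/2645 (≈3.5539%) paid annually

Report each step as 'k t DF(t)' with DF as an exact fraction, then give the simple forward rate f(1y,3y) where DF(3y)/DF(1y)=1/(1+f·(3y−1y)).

1 1 241/250
2 2 191/200
3 3 2289/2500
4 4 2171/2500
f(1y,3y) = ((241/250)/(2289/2500) − 1)/(2) = 121/4578 ≈ 2.6431%

step 1 [1y] zero: DF = P = 241/250 ≈ 0.964000
step 2 [2y] zero: DF = P = 191/200 ≈ 0.955000
step 3 [3y] zero: DF = P = 2289/2500 ≈ 0.915600
step 4 [4y] swap r/1=94/2645: DF=(1 − 94/2645·(0.964000+0.955000+0.915600))/(1+94/2645) = 2171/2500 ≈ 0.868400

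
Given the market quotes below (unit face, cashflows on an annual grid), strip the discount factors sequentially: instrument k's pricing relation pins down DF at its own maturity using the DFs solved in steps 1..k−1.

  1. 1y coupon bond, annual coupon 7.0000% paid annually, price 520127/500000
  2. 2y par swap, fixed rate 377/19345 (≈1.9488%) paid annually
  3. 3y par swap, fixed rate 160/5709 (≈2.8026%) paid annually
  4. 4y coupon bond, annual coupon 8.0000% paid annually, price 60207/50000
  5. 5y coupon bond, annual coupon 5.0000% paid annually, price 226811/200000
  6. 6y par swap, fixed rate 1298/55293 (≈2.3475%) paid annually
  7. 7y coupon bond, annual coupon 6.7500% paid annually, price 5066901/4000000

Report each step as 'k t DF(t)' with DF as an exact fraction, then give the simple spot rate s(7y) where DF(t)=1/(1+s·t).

1 1 4861/5000
2 2 9623/10000
3 3 23/25
4 4 1807/2000
5 5 9011/10000
6 6 4351/5000
7 7 837/1000
s(7y) = (1/(837/1000) − 1)/(7) = 163/5859 ≈ 2.7820%

step 1 [1y] bond c/1=7/100: DF=(520127/500000 − 7/100·(0))/(1+7/100) = 4861/5000 ≈ 0.972200
step 2 [2y] swap r/1=377/19345: DF=(1 − 377/19345·(0.972200))/(1+377/19345) = 9623/10000 ≈ 0.962300
step 3 [3y] swap r/1=160/5709: DF=(1 − 160/5709·(0.972200+0.962300))/(1+160/5709) = 23/25 ≈ 0.920000
step 4 [4y] bond c/1=2/25: DF=(60207/50000 − 2/25·(0.972200+0.962300+0.920000))/(1+2/25) = 1807/2000 ≈ 0.903500
step 5 [5y] bond c/1=1/20: DF=(226811/200000 − 1/20·(0.972200+0.962300+0.920000+0.903500))/(1+1/20) = 9011/10000 ≈ 0.901100
step 6 [6y] swap r/1=1298/55293: DF=(1 − 1298/55293·(0.972200+0.962300+0.920000+0.903500+0.901100))/(1+1298/55293) = 4351/5000 ≈ 0.870200
step 7 [7y] bond c/1=27/400: DF=(5066901/4000000 − 27/400·(0.972200+0.962300+0.920000+0.903500+0.901100+0.870200))/(1+27/400) = 837/1000 ≈ 0.837000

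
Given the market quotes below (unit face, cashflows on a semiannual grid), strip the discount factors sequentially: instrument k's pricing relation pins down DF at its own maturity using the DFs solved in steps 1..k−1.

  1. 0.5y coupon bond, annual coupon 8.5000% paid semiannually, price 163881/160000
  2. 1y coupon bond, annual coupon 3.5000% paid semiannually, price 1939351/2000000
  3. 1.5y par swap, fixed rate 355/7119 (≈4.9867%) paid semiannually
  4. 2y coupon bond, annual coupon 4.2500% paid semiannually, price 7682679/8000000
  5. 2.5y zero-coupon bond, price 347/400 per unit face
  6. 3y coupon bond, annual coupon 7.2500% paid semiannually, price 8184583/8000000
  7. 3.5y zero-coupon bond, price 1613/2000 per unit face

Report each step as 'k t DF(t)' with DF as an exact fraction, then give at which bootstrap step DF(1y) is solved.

step 1 [0.5y] bond c/2=17/400: DF=(163881/160000 − 17/400·(0))/(1+17/400) = 393/400 ≈ 0.982500
step 2 [1y] bond c/2=7/400: DF=(1939351/2000000 − 7/400·(0.982500))/(1+7/400) = 9361/10000 ≈ 0.936100
step 3 [1.5y] swap r/2=355/14238: DF=(1 − 355/14238·(0.982500+0.936100))/(1+355/14238) = 929/1000 ≈ 0.929000
step 4 [2y] bond c/2=17/800: DF=(7682679/8000000 − 17/800·(0.982500+0.936100+0.929000))/(1+17/800) = 8811/10000 ≈ 0.881100
step 5 [2.5y] zero: DF = P = 347/400 ≈ 0.867500
step 6 [3y] bond c/2=29/800: DF=(8184583/8000000 − 29/800·(0.982500+0.936100+0.929000+0.881100+0.867500))/(1+29/800) = 1653/2000 ≈ 0.826500
step 7 [3.5y] zero: DF = P = 1613/2000 ≈ 0.806500

1 1/2 393/400
2 1 9361/10000
3 3/2 929/1000
4 2 8811/10000
5 5/2 347/400
6 3 1653/2000
7 7/2 1613/2000
DF(1y) is solved at step 2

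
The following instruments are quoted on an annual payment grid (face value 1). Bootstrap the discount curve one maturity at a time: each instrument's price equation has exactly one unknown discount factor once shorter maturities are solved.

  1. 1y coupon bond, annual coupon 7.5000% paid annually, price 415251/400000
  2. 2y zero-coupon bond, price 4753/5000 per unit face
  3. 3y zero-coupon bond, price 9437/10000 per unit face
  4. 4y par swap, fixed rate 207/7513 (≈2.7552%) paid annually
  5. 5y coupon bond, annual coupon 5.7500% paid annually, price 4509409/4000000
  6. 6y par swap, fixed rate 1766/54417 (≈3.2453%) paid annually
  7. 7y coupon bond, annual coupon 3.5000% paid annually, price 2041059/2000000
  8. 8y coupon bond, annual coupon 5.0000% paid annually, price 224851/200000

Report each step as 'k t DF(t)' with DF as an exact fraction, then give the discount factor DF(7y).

1 1 9657/10000
2 2 4753/5000
3 3 9437/10000
4 4 1793/2000
5 5 4309/5000
6 6 4117/5000
7 7 401/500
8 8 3867/5000
DF(7y) = 401/500 ≈ 0.802000

step 1 [1y] bond c/1=3/40: DF=(415251/400000 − 3/40·(0))/(1+3/40) = 9657/10000 ≈ 0.965700
step 2 [2y] zero: DF = P = 4753/5000 ≈ 0.950600
step 3 [3y] zero: DF = P = 9437/10000 ≈ 0.943700
step 4 [4y] swap r/1=207/7513: DF=(1 − 207/7513·(0.965700+0.950600+0.943700))/(1+207/7513) = 1793/2000 ≈ 0.896500
step 5 [5y] bond c/1=23/400: DF=(4509409/4000000 − 23/400·(0.965700+0.950600+0.943700+0.896500))/(1+23/400) = 4309/5000 ≈ 0.861800
step 6 [6y] swap r/1=1766/54417: DF=(1 − 1766/54417·(0.965700+0.950600+0.943700+0.896500+0.861800))/(1+1766/54417) = 4117/5000 ≈ 0.823400
step 7 [7y] bond c/1=7/200: DF=(2041059/2000000 − 7/200·(0.965700+0.950600+0.943700+0.896500+0.861800+0.823400))/(1+7/200) = 401/500 ≈ 0.802000
step 8 [8y] bond c/1=1/20: DF=(224851/200000 − 1/20·(0.965700+0.950600+0.943700+0.896500+0.861800+0.823400+0.802000))/(1+1/20) = 3867/5000 ≈ 0.773400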